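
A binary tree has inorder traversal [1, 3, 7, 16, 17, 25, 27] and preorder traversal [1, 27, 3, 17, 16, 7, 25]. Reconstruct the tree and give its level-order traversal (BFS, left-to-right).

Inorder:  [1, 3, 7, 16, 17, 25, 27]
Preorder: [1, 27, 3, 17, 16, 7, 25]
Algorithm: preorder visits root first, so consume preorder in order;
for each root, split the current inorder slice at that value into
left-subtree inorder and right-subtree inorder, then recurse.
Recursive splits:
  root=1; inorder splits into left=[], right=[3, 7, 16, 17, 25, 27]
  root=27; inorder splits into left=[3, 7, 16, 17, 25], right=[]
  root=3; inorder splits into left=[], right=[7, 16, 17, 25]
  root=17; inorder splits into left=[7, 16], right=[25]
  root=16; inorder splits into left=[7], right=[]
  root=7; inorder splits into left=[], right=[]
  root=25; inorder splits into left=[], right=[]
Reconstructed level-order: [1, 27, 3, 17, 16, 25, 7]


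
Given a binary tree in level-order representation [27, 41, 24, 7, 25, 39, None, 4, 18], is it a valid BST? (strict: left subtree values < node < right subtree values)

Level-order array: [27, 41, 24, 7, 25, 39, None, 4, 18]
Validate using subtree bounds (lo, hi): at each node, require lo < value < hi,
then recurse left with hi=value and right with lo=value.
Preorder trace (stopping at first violation):
  at node 27 with bounds (-inf, +inf): OK
  at node 41 with bounds (-inf, 27): VIOLATION
Node 41 violates its bound: not (-inf < 41 < 27).
Result: Not a valid BST


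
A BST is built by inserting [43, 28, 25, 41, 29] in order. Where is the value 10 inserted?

Starting tree (level order): [43, 28, None, 25, 41, None, None, 29]
Insertion path: 43 -> 28 -> 25
Result: insert 10 as left child of 25
Final tree (level order): [43, 28, None, 25, 41, 10, None, 29]


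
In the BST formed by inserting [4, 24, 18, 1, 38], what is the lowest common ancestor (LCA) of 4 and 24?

Tree insertion order: [4, 24, 18, 1, 38]
Tree (level-order array): [4, 1, 24, None, None, 18, 38]
In a BST, the LCA of p=4, q=24 is the first node v on the
root-to-leaf path with p <= v <= q (go left if both < v, right if both > v).
Walk from root:
  at 4: 4 <= 4 <= 24, this is the LCA
LCA = 4


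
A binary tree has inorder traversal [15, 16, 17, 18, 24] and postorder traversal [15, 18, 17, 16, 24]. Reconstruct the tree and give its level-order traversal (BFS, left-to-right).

Inorder:   [15, 16, 17, 18, 24]
Postorder: [15, 18, 17, 16, 24]
Algorithm: postorder visits root last, so walk postorder right-to-left;
each value is the root of the current inorder slice — split it at that
value, recurse on the right subtree first, then the left.
Recursive splits:
  root=24; inorder splits into left=[15, 16, 17, 18], right=[]
  root=16; inorder splits into left=[15], right=[17, 18]
  root=17; inorder splits into left=[], right=[18]
  root=18; inorder splits into left=[], right=[]
  root=15; inorder splits into left=[], right=[]
Reconstructed level-order: [24, 16, 15, 17, 18]


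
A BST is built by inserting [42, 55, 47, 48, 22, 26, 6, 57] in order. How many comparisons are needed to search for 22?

Search path for 22: 42 -> 22
Found: True
Comparisons: 2


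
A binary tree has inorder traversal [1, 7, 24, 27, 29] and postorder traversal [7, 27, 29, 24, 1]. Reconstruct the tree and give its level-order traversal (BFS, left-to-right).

Inorder:   [1, 7, 24, 27, 29]
Postorder: [7, 27, 29, 24, 1]
Algorithm: postorder visits root last, so walk postorder right-to-left;
each value is the root of the current inorder slice — split it at that
value, recurse on the right subtree first, then the left.
Recursive splits:
  root=1; inorder splits into left=[], right=[7, 24, 27, 29]
  root=24; inorder splits into left=[7], right=[27, 29]
  root=29; inorder splits into left=[27], right=[]
  root=27; inorder splits into left=[], right=[]
  root=7; inorder splits into left=[], right=[]
Reconstructed level-order: [1, 24, 7, 29, 27]


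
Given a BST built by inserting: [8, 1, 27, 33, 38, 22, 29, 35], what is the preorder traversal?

Tree insertion order: [8, 1, 27, 33, 38, 22, 29, 35]
Tree (level-order array): [8, 1, 27, None, None, 22, 33, None, None, 29, 38, None, None, 35]
Preorder traversal: [8, 1, 27, 22, 33, 29, 38, 35]


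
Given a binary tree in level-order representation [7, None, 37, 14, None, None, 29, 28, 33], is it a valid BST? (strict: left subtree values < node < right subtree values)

Level-order array: [7, None, 37, 14, None, None, 29, 28, 33]
Validate using subtree bounds (lo, hi): at each node, require lo < value < hi,
then recurse left with hi=value and right with lo=value.
Preorder trace (stopping at first violation):
  at node 7 with bounds (-inf, +inf): OK
  at node 37 with bounds (7, +inf): OK
  at node 14 with bounds (7, 37): OK
  at node 29 with bounds (14, 37): OK
  at node 28 with bounds (14, 29): OK
  at node 33 with bounds (29, 37): OK
No violation found at any node.
Result: Valid BST


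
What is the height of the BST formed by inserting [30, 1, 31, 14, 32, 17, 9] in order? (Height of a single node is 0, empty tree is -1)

Insertion order: [30, 1, 31, 14, 32, 17, 9]
Tree (level-order array): [30, 1, 31, None, 14, None, 32, 9, 17]
Compute height bottom-up (empty subtree = -1):
  height(9) = 1 + max(-1, -1) = 0
  height(17) = 1 + max(-1, -1) = 0
  height(14) = 1 + max(0, 0) = 1
  height(1) = 1 + max(-1, 1) = 2
  height(32) = 1 + max(-1, -1) = 0
  height(31) = 1 + max(-1, 0) = 1
  height(30) = 1 + max(2, 1) = 3
Height = 3


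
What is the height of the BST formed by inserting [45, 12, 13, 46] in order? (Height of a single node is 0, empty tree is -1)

Insertion order: [45, 12, 13, 46]
Tree (level-order array): [45, 12, 46, None, 13]
Compute height bottom-up (empty subtree = -1):
  height(13) = 1 + max(-1, -1) = 0
  height(12) = 1 + max(-1, 0) = 1
  height(46) = 1 + max(-1, -1) = 0
  height(45) = 1 + max(1, 0) = 2
Height = 2


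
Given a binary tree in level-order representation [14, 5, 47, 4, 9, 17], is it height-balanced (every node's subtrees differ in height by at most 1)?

Tree (level-order array): [14, 5, 47, 4, 9, 17]
Definition: a tree is height-balanced if, at every node, |h(left) - h(right)| <= 1 (empty subtree has height -1).
Bottom-up per-node check:
  node 4: h_left=-1, h_right=-1, diff=0 [OK], height=0
  node 9: h_left=-1, h_right=-1, diff=0 [OK], height=0
  node 5: h_left=0, h_right=0, diff=0 [OK], height=1
  node 17: h_left=-1, h_right=-1, diff=0 [OK], height=0
  node 47: h_left=0, h_right=-1, diff=1 [OK], height=1
  node 14: h_left=1, h_right=1, diff=0 [OK], height=2
All nodes satisfy the balance condition.
Result: Balanced


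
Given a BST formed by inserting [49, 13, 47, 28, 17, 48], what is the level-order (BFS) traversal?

Tree insertion order: [49, 13, 47, 28, 17, 48]
Tree (level-order array): [49, 13, None, None, 47, 28, 48, 17]
BFS from the root, enqueuing left then right child of each popped node:
  queue [49] -> pop 49, enqueue [13], visited so far: [49]
  queue [13] -> pop 13, enqueue [47], visited so far: [49, 13]
  queue [47] -> pop 47, enqueue [28, 48], visited so far: [49, 13, 47]
  queue [28, 48] -> pop 28, enqueue [17], visited so far: [49, 13, 47, 28]
  queue [48, 17] -> pop 48, enqueue [none], visited so far: [49, 13, 47, 28, 48]
  queue [17] -> pop 17, enqueue [none], visited so far: [49, 13, 47, 28, 48, 17]
Result: [49, 13, 47, 28, 48, 17]


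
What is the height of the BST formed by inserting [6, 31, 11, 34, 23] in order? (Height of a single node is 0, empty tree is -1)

Insertion order: [6, 31, 11, 34, 23]
Tree (level-order array): [6, None, 31, 11, 34, None, 23]
Compute height bottom-up (empty subtree = -1):
  height(23) = 1 + max(-1, -1) = 0
  height(11) = 1 + max(-1, 0) = 1
  height(34) = 1 + max(-1, -1) = 0
  height(31) = 1 + max(1, 0) = 2
  height(6) = 1 + max(-1, 2) = 3
Height = 3


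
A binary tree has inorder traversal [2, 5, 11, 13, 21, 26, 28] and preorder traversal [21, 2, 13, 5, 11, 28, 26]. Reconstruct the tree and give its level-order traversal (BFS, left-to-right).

Inorder:  [2, 5, 11, 13, 21, 26, 28]
Preorder: [21, 2, 13, 5, 11, 28, 26]
Algorithm: preorder visits root first, so consume preorder in order;
for each root, split the current inorder slice at that value into
left-subtree inorder and right-subtree inorder, then recurse.
Recursive splits:
  root=21; inorder splits into left=[2, 5, 11, 13], right=[26, 28]
  root=2; inorder splits into left=[], right=[5, 11, 13]
  root=13; inorder splits into left=[5, 11], right=[]
  root=5; inorder splits into left=[], right=[11]
  root=11; inorder splits into left=[], right=[]
  root=28; inorder splits into left=[26], right=[]
  root=26; inorder splits into left=[], right=[]
Reconstructed level-order: [21, 2, 28, 13, 26, 5, 11]


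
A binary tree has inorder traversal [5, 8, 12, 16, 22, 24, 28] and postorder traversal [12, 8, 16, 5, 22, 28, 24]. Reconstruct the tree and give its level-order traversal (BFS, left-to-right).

Inorder:   [5, 8, 12, 16, 22, 24, 28]
Postorder: [12, 8, 16, 5, 22, 28, 24]
Algorithm: postorder visits root last, so walk postorder right-to-left;
each value is the root of the current inorder slice — split it at that
value, recurse on the right subtree first, then the left.
Recursive splits:
  root=24; inorder splits into left=[5, 8, 12, 16, 22], right=[28]
  root=28; inorder splits into left=[], right=[]
  root=22; inorder splits into left=[5, 8, 12, 16], right=[]
  root=5; inorder splits into left=[], right=[8, 12, 16]
  root=16; inorder splits into left=[8, 12], right=[]
  root=8; inorder splits into left=[], right=[12]
  root=12; inorder splits into left=[], right=[]
Reconstructed level-order: [24, 22, 28, 5, 16, 8, 12]


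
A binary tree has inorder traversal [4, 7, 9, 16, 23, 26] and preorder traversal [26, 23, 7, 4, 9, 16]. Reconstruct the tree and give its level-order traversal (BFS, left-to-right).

Inorder:  [4, 7, 9, 16, 23, 26]
Preorder: [26, 23, 7, 4, 9, 16]
Algorithm: preorder visits root first, so consume preorder in order;
for each root, split the current inorder slice at that value into
left-subtree inorder and right-subtree inorder, then recurse.
Recursive splits:
  root=26; inorder splits into left=[4, 7, 9, 16, 23], right=[]
  root=23; inorder splits into left=[4, 7, 9, 16], right=[]
  root=7; inorder splits into left=[4], right=[9, 16]
  root=4; inorder splits into left=[], right=[]
  root=9; inorder splits into left=[], right=[16]
  root=16; inorder splits into left=[], right=[]
Reconstructed level-order: [26, 23, 7, 4, 9, 16]


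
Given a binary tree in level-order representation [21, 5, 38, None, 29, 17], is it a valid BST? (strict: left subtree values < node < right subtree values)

Level-order array: [21, 5, 38, None, 29, 17]
Validate using subtree bounds (lo, hi): at each node, require lo < value < hi,
then recurse left with hi=value and right with lo=value.
Preorder trace (stopping at first violation):
  at node 21 with bounds (-inf, +inf): OK
  at node 5 with bounds (-inf, 21): OK
  at node 29 with bounds (5, 21): VIOLATION
Node 29 violates its bound: not (5 < 29 < 21).
Result: Not a valid BST


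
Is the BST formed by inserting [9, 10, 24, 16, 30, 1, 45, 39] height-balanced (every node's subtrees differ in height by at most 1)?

Tree (level-order array): [9, 1, 10, None, None, None, 24, 16, 30, None, None, None, 45, 39]
Definition: a tree is height-balanced if, at every node, |h(left) - h(right)| <= 1 (empty subtree has height -1).
Bottom-up per-node check:
  node 1: h_left=-1, h_right=-1, diff=0 [OK], height=0
  node 16: h_left=-1, h_right=-1, diff=0 [OK], height=0
  node 39: h_left=-1, h_right=-1, diff=0 [OK], height=0
  node 45: h_left=0, h_right=-1, diff=1 [OK], height=1
  node 30: h_left=-1, h_right=1, diff=2 [FAIL (|-1-1|=2 > 1)], height=2
  node 24: h_left=0, h_right=2, diff=2 [FAIL (|0-2|=2 > 1)], height=3
  node 10: h_left=-1, h_right=3, diff=4 [FAIL (|-1-3|=4 > 1)], height=4
  node 9: h_left=0, h_right=4, diff=4 [FAIL (|0-4|=4 > 1)], height=5
Node 30 violates the condition: |-1 - 1| = 2 > 1.
Result: Not balanced


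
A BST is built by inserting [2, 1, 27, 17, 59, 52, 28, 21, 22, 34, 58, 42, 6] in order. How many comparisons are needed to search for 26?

Search path for 26: 2 -> 27 -> 17 -> 21 -> 22
Found: False
Comparisons: 5


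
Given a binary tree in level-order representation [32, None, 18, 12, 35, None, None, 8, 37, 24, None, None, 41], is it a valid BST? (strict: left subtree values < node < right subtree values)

Level-order array: [32, None, 18, 12, 35, None, None, 8, 37, 24, None, None, 41]
Validate using subtree bounds (lo, hi): at each node, require lo < value < hi,
then recurse left with hi=value and right with lo=value.
Preorder trace (stopping at first violation):
  at node 32 with bounds (-inf, +inf): OK
  at node 18 with bounds (32, +inf): VIOLATION
Node 18 violates its bound: not (32 < 18 < +inf).
Result: Not a valid BST


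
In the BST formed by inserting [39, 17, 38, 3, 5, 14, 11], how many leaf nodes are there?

Tree built from: [39, 17, 38, 3, 5, 14, 11]
Tree (level-order array): [39, 17, None, 3, 38, None, 5, None, None, None, 14, 11]
Rule: A leaf has 0 children.
Per-node child counts:
  node 39: 1 child(ren)
  node 17: 2 child(ren)
  node 3: 1 child(ren)
  node 5: 1 child(ren)
  node 14: 1 child(ren)
  node 11: 0 child(ren)
  node 38: 0 child(ren)
Matching nodes: [11, 38]
Count of leaf nodes: 2


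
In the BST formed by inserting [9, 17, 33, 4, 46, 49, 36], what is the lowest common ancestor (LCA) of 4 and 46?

Tree insertion order: [9, 17, 33, 4, 46, 49, 36]
Tree (level-order array): [9, 4, 17, None, None, None, 33, None, 46, 36, 49]
In a BST, the LCA of p=4, q=46 is the first node v on the
root-to-leaf path with p <= v <= q (go left if both < v, right if both > v).
Walk from root:
  at 9: 4 <= 9 <= 46, this is the LCA
LCA = 9


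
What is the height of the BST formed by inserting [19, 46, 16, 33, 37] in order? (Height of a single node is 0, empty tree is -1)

Insertion order: [19, 46, 16, 33, 37]
Tree (level-order array): [19, 16, 46, None, None, 33, None, None, 37]
Compute height bottom-up (empty subtree = -1):
  height(16) = 1 + max(-1, -1) = 0
  height(37) = 1 + max(-1, -1) = 0
  height(33) = 1 + max(-1, 0) = 1
  height(46) = 1 + max(1, -1) = 2
  height(19) = 1 + max(0, 2) = 3
Height = 3


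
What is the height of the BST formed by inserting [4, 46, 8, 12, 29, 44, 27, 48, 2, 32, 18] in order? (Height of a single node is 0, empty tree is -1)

Insertion order: [4, 46, 8, 12, 29, 44, 27, 48, 2, 32, 18]
Tree (level-order array): [4, 2, 46, None, None, 8, 48, None, 12, None, None, None, 29, 27, 44, 18, None, 32]
Compute height bottom-up (empty subtree = -1):
  height(2) = 1 + max(-1, -1) = 0
  height(18) = 1 + max(-1, -1) = 0
  height(27) = 1 + max(0, -1) = 1
  height(32) = 1 + max(-1, -1) = 0
  height(44) = 1 + max(0, -1) = 1
  height(29) = 1 + max(1, 1) = 2
  height(12) = 1 + max(-1, 2) = 3
  height(8) = 1 + max(-1, 3) = 4
  height(48) = 1 + max(-1, -1) = 0
  height(46) = 1 + max(4, 0) = 5
  height(4) = 1 + max(0, 5) = 6
Height = 6


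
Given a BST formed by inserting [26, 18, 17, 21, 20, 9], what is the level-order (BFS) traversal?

Tree insertion order: [26, 18, 17, 21, 20, 9]
Tree (level-order array): [26, 18, None, 17, 21, 9, None, 20]
BFS from the root, enqueuing left then right child of each popped node:
  queue [26] -> pop 26, enqueue [18], visited so far: [26]
  queue [18] -> pop 18, enqueue [17, 21], visited so far: [26, 18]
  queue [17, 21] -> pop 17, enqueue [9], visited so far: [26, 18, 17]
  queue [21, 9] -> pop 21, enqueue [20], visited so far: [26, 18, 17, 21]
  queue [9, 20] -> pop 9, enqueue [none], visited so far: [26, 18, 17, 21, 9]
  queue [20] -> pop 20, enqueue [none], visited so far: [26, 18, 17, 21, 9, 20]
Result: [26, 18, 17, 21, 9, 20]


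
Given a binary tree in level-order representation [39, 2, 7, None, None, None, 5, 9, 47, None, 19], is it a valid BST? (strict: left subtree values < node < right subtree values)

Level-order array: [39, 2, 7, None, None, None, 5, 9, 47, None, 19]
Validate using subtree bounds (lo, hi): at each node, require lo < value < hi,
then recurse left with hi=value and right with lo=value.
Preorder trace (stopping at first violation):
  at node 39 with bounds (-inf, +inf): OK
  at node 2 with bounds (-inf, 39): OK
  at node 7 with bounds (39, +inf): VIOLATION
Node 7 violates its bound: not (39 < 7 < +inf).
Result: Not a valid BST


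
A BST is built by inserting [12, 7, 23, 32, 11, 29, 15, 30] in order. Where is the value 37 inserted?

Starting tree (level order): [12, 7, 23, None, 11, 15, 32, None, None, None, None, 29, None, None, 30]
Insertion path: 12 -> 23 -> 32
Result: insert 37 as right child of 32
Final tree (level order): [12, 7, 23, None, 11, 15, 32, None, None, None, None, 29, 37, None, 30]


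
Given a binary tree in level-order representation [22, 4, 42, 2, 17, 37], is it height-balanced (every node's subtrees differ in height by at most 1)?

Tree (level-order array): [22, 4, 42, 2, 17, 37]
Definition: a tree is height-balanced if, at every node, |h(left) - h(right)| <= 1 (empty subtree has height -1).
Bottom-up per-node check:
  node 2: h_left=-1, h_right=-1, diff=0 [OK], height=0
  node 17: h_left=-1, h_right=-1, diff=0 [OK], height=0
  node 4: h_left=0, h_right=0, diff=0 [OK], height=1
  node 37: h_left=-1, h_right=-1, diff=0 [OK], height=0
  node 42: h_left=0, h_right=-1, diff=1 [OK], height=1
  node 22: h_left=1, h_right=1, diff=0 [OK], height=2
All nodes satisfy the balance condition.
Result: Balanced


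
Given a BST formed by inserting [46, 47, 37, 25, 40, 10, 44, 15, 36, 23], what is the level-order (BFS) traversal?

Tree insertion order: [46, 47, 37, 25, 40, 10, 44, 15, 36, 23]
Tree (level-order array): [46, 37, 47, 25, 40, None, None, 10, 36, None, 44, None, 15, None, None, None, None, None, 23]
BFS from the root, enqueuing left then right child of each popped node:
  queue [46] -> pop 46, enqueue [37, 47], visited so far: [46]
  queue [37, 47] -> pop 37, enqueue [25, 40], visited so far: [46, 37]
  queue [47, 25, 40] -> pop 47, enqueue [none], visited so far: [46, 37, 47]
  queue [25, 40] -> pop 25, enqueue [10, 36], visited so far: [46, 37, 47, 25]
  queue [40, 10, 36] -> pop 40, enqueue [44], visited so far: [46, 37, 47, 25, 40]
  queue [10, 36, 44] -> pop 10, enqueue [15], visited so far: [46, 37, 47, 25, 40, 10]
  queue [36, 44, 15] -> pop 36, enqueue [none], visited so far: [46, 37, 47, 25, 40, 10, 36]
  queue [44, 15] -> pop 44, enqueue [none], visited so far: [46, 37, 47, 25, 40, 10, 36, 44]
  queue [15] -> pop 15, enqueue [23], visited so far: [46, 37, 47, 25, 40, 10, 36, 44, 15]
  queue [23] -> pop 23, enqueue [none], visited so far: [46, 37, 47, 25, 40, 10, 36, 44, 15, 23]
Result: [46, 37, 47, 25, 40, 10, 36, 44, 15, 23]


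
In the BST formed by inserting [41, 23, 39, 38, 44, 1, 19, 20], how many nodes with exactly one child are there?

Tree built from: [41, 23, 39, 38, 44, 1, 19, 20]
Tree (level-order array): [41, 23, 44, 1, 39, None, None, None, 19, 38, None, None, 20]
Rule: These are nodes with exactly 1 non-null child.
Per-node child counts:
  node 41: 2 child(ren)
  node 23: 2 child(ren)
  node 1: 1 child(ren)
  node 19: 1 child(ren)
  node 20: 0 child(ren)
  node 39: 1 child(ren)
  node 38: 0 child(ren)
  node 44: 0 child(ren)
Matching nodes: [1, 19, 39]
Count of nodes with exactly one child: 3


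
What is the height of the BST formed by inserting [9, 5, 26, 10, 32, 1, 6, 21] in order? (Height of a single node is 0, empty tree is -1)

Insertion order: [9, 5, 26, 10, 32, 1, 6, 21]
Tree (level-order array): [9, 5, 26, 1, 6, 10, 32, None, None, None, None, None, 21]
Compute height bottom-up (empty subtree = -1):
  height(1) = 1 + max(-1, -1) = 0
  height(6) = 1 + max(-1, -1) = 0
  height(5) = 1 + max(0, 0) = 1
  height(21) = 1 + max(-1, -1) = 0
  height(10) = 1 + max(-1, 0) = 1
  height(32) = 1 + max(-1, -1) = 0
  height(26) = 1 + max(1, 0) = 2
  height(9) = 1 + max(1, 2) = 3
Height = 3


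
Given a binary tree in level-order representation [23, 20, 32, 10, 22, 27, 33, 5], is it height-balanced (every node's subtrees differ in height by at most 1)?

Tree (level-order array): [23, 20, 32, 10, 22, 27, 33, 5]
Definition: a tree is height-balanced if, at every node, |h(left) - h(right)| <= 1 (empty subtree has height -1).
Bottom-up per-node check:
  node 5: h_left=-1, h_right=-1, diff=0 [OK], height=0
  node 10: h_left=0, h_right=-1, diff=1 [OK], height=1
  node 22: h_left=-1, h_right=-1, diff=0 [OK], height=0
  node 20: h_left=1, h_right=0, diff=1 [OK], height=2
  node 27: h_left=-1, h_right=-1, diff=0 [OK], height=0
  node 33: h_left=-1, h_right=-1, diff=0 [OK], height=0
  node 32: h_left=0, h_right=0, diff=0 [OK], height=1
  node 23: h_left=2, h_right=1, diff=1 [OK], height=3
All nodes satisfy the balance condition.
Result: Balanced


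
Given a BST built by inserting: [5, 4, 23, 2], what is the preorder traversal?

Tree insertion order: [5, 4, 23, 2]
Tree (level-order array): [5, 4, 23, 2]
Preorder traversal: [5, 4, 2, 23]


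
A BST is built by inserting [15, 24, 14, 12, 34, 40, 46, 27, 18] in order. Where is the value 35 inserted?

Starting tree (level order): [15, 14, 24, 12, None, 18, 34, None, None, None, None, 27, 40, None, None, None, 46]
Insertion path: 15 -> 24 -> 34 -> 40
Result: insert 35 as left child of 40
Final tree (level order): [15, 14, 24, 12, None, 18, 34, None, None, None, None, 27, 40, None, None, 35, 46]


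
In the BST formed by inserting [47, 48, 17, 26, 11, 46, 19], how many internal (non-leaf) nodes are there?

Tree built from: [47, 48, 17, 26, 11, 46, 19]
Tree (level-order array): [47, 17, 48, 11, 26, None, None, None, None, 19, 46]
Rule: An internal node has at least one child.
Per-node child counts:
  node 47: 2 child(ren)
  node 17: 2 child(ren)
  node 11: 0 child(ren)
  node 26: 2 child(ren)
  node 19: 0 child(ren)
  node 46: 0 child(ren)
  node 48: 0 child(ren)
Matching nodes: [47, 17, 26]
Count of internal (non-leaf) nodes: 3


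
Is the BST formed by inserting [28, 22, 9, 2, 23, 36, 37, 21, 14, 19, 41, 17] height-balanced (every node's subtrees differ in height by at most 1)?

Tree (level-order array): [28, 22, 36, 9, 23, None, 37, 2, 21, None, None, None, 41, None, None, 14, None, None, None, None, 19, 17]
Definition: a tree is height-balanced if, at every node, |h(left) - h(right)| <= 1 (empty subtree has height -1).
Bottom-up per-node check:
  node 2: h_left=-1, h_right=-1, diff=0 [OK], height=0
  node 17: h_left=-1, h_right=-1, diff=0 [OK], height=0
  node 19: h_left=0, h_right=-1, diff=1 [OK], height=1
  node 14: h_left=-1, h_right=1, diff=2 [FAIL (|-1-1|=2 > 1)], height=2
  node 21: h_left=2, h_right=-1, diff=3 [FAIL (|2--1|=3 > 1)], height=3
  node 9: h_left=0, h_right=3, diff=3 [FAIL (|0-3|=3 > 1)], height=4
  node 23: h_left=-1, h_right=-1, diff=0 [OK], height=0
  node 22: h_left=4, h_right=0, diff=4 [FAIL (|4-0|=4 > 1)], height=5
  node 41: h_left=-1, h_right=-1, diff=0 [OK], height=0
  node 37: h_left=-1, h_right=0, diff=1 [OK], height=1
  node 36: h_left=-1, h_right=1, diff=2 [FAIL (|-1-1|=2 > 1)], height=2
  node 28: h_left=5, h_right=2, diff=3 [FAIL (|5-2|=3 > 1)], height=6
Node 14 violates the condition: |-1 - 1| = 2 > 1.
Result: Not balanced


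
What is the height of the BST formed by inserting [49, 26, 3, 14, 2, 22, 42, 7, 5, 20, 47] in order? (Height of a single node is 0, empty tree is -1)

Insertion order: [49, 26, 3, 14, 2, 22, 42, 7, 5, 20, 47]
Tree (level-order array): [49, 26, None, 3, 42, 2, 14, None, 47, None, None, 7, 22, None, None, 5, None, 20]
Compute height bottom-up (empty subtree = -1):
  height(2) = 1 + max(-1, -1) = 0
  height(5) = 1 + max(-1, -1) = 0
  height(7) = 1 + max(0, -1) = 1
  height(20) = 1 + max(-1, -1) = 0
  height(22) = 1 + max(0, -1) = 1
  height(14) = 1 + max(1, 1) = 2
  height(3) = 1 + max(0, 2) = 3
  height(47) = 1 + max(-1, -1) = 0
  height(42) = 1 + max(-1, 0) = 1
  height(26) = 1 + max(3, 1) = 4
  height(49) = 1 + max(4, -1) = 5
Height = 5


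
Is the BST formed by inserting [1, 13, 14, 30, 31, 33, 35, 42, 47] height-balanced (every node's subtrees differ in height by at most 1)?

Tree (level-order array): [1, None, 13, None, 14, None, 30, None, 31, None, 33, None, 35, None, 42, None, 47]
Definition: a tree is height-balanced if, at every node, |h(left) - h(right)| <= 1 (empty subtree has height -1).
Bottom-up per-node check:
  node 47: h_left=-1, h_right=-1, diff=0 [OK], height=0
  node 42: h_left=-1, h_right=0, diff=1 [OK], height=1
  node 35: h_left=-1, h_right=1, diff=2 [FAIL (|-1-1|=2 > 1)], height=2
  node 33: h_left=-1, h_right=2, diff=3 [FAIL (|-1-2|=3 > 1)], height=3
  node 31: h_left=-1, h_right=3, diff=4 [FAIL (|-1-3|=4 > 1)], height=4
  node 30: h_left=-1, h_right=4, diff=5 [FAIL (|-1-4|=5 > 1)], height=5
  node 14: h_left=-1, h_right=5, diff=6 [FAIL (|-1-5|=6 > 1)], height=6
  node 13: h_left=-1, h_right=6, diff=7 [FAIL (|-1-6|=7 > 1)], height=7
  node 1: h_left=-1, h_right=7, diff=8 [FAIL (|-1-7|=8 > 1)], height=8
Node 35 violates the condition: |-1 - 1| = 2 > 1.
Result: Not balanced


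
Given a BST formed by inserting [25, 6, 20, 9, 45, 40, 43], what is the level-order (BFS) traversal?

Tree insertion order: [25, 6, 20, 9, 45, 40, 43]
Tree (level-order array): [25, 6, 45, None, 20, 40, None, 9, None, None, 43]
BFS from the root, enqueuing left then right child of each popped node:
  queue [25] -> pop 25, enqueue [6, 45], visited so far: [25]
  queue [6, 45] -> pop 6, enqueue [20], visited so far: [25, 6]
  queue [45, 20] -> pop 45, enqueue [40], visited so far: [25, 6, 45]
  queue [20, 40] -> pop 20, enqueue [9], visited so far: [25, 6, 45, 20]
  queue [40, 9] -> pop 40, enqueue [43], visited so far: [25, 6, 45, 20, 40]
  queue [9, 43] -> pop 9, enqueue [none], visited so far: [25, 6, 45, 20, 40, 9]
  queue [43] -> pop 43, enqueue [none], visited so far: [25, 6, 45, 20, 40, 9, 43]
Result: [25, 6, 45, 20, 40, 9, 43]


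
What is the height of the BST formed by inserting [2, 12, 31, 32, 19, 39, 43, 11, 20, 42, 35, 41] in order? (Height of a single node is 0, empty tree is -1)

Insertion order: [2, 12, 31, 32, 19, 39, 43, 11, 20, 42, 35, 41]
Tree (level-order array): [2, None, 12, 11, 31, None, None, 19, 32, None, 20, None, 39, None, None, 35, 43, None, None, 42, None, 41]
Compute height bottom-up (empty subtree = -1):
  height(11) = 1 + max(-1, -1) = 0
  height(20) = 1 + max(-1, -1) = 0
  height(19) = 1 + max(-1, 0) = 1
  height(35) = 1 + max(-1, -1) = 0
  height(41) = 1 + max(-1, -1) = 0
  height(42) = 1 + max(0, -1) = 1
  height(43) = 1 + max(1, -1) = 2
  height(39) = 1 + max(0, 2) = 3
  height(32) = 1 + max(-1, 3) = 4
  height(31) = 1 + max(1, 4) = 5
  height(12) = 1 + max(0, 5) = 6
  height(2) = 1 + max(-1, 6) = 7
Height = 7


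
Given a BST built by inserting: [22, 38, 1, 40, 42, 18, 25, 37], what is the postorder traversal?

Tree insertion order: [22, 38, 1, 40, 42, 18, 25, 37]
Tree (level-order array): [22, 1, 38, None, 18, 25, 40, None, None, None, 37, None, 42]
Postorder traversal: [18, 1, 37, 25, 42, 40, 38, 22]


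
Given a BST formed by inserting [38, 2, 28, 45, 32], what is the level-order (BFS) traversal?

Tree insertion order: [38, 2, 28, 45, 32]
Tree (level-order array): [38, 2, 45, None, 28, None, None, None, 32]
BFS from the root, enqueuing left then right child of each popped node:
  queue [38] -> pop 38, enqueue [2, 45], visited so far: [38]
  queue [2, 45] -> pop 2, enqueue [28], visited so far: [38, 2]
  queue [45, 28] -> pop 45, enqueue [none], visited so far: [38, 2, 45]
  queue [28] -> pop 28, enqueue [32], visited so far: [38, 2, 45, 28]
  queue [32] -> pop 32, enqueue [none], visited so far: [38, 2, 45, 28, 32]
Result: [38, 2, 45, 28, 32]


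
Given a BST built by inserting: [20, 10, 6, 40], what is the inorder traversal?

Tree insertion order: [20, 10, 6, 40]
Tree (level-order array): [20, 10, 40, 6]
Inorder traversal: [6, 10, 20, 40]


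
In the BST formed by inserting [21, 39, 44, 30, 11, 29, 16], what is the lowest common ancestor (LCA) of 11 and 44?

Tree insertion order: [21, 39, 44, 30, 11, 29, 16]
Tree (level-order array): [21, 11, 39, None, 16, 30, 44, None, None, 29]
In a BST, the LCA of p=11, q=44 is the first node v on the
root-to-leaf path with p <= v <= q (go left if both < v, right if both > v).
Walk from root:
  at 21: 11 <= 21 <= 44, this is the LCA
LCA = 21


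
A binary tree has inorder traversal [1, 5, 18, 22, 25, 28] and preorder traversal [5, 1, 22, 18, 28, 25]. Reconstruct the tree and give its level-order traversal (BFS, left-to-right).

Inorder:  [1, 5, 18, 22, 25, 28]
Preorder: [5, 1, 22, 18, 28, 25]
Algorithm: preorder visits root first, so consume preorder in order;
for each root, split the current inorder slice at that value into
left-subtree inorder and right-subtree inorder, then recurse.
Recursive splits:
  root=5; inorder splits into left=[1], right=[18, 22, 25, 28]
  root=1; inorder splits into left=[], right=[]
  root=22; inorder splits into left=[18], right=[25, 28]
  root=18; inorder splits into left=[], right=[]
  root=28; inorder splits into left=[25], right=[]
  root=25; inorder splits into left=[], right=[]
Reconstructed level-order: [5, 1, 22, 18, 28, 25]


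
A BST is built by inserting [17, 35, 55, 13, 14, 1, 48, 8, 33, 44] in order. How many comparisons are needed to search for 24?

Search path for 24: 17 -> 35 -> 33
Found: False
Comparisons: 3


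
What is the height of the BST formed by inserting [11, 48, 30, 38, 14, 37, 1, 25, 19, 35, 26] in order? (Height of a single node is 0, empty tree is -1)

Insertion order: [11, 48, 30, 38, 14, 37, 1, 25, 19, 35, 26]
Tree (level-order array): [11, 1, 48, None, None, 30, None, 14, 38, None, 25, 37, None, 19, 26, 35]
Compute height bottom-up (empty subtree = -1):
  height(1) = 1 + max(-1, -1) = 0
  height(19) = 1 + max(-1, -1) = 0
  height(26) = 1 + max(-1, -1) = 0
  height(25) = 1 + max(0, 0) = 1
  height(14) = 1 + max(-1, 1) = 2
  height(35) = 1 + max(-1, -1) = 0
  height(37) = 1 + max(0, -1) = 1
  height(38) = 1 + max(1, -1) = 2
  height(30) = 1 + max(2, 2) = 3
  height(48) = 1 + max(3, -1) = 4
  height(11) = 1 + max(0, 4) = 5
Height = 5


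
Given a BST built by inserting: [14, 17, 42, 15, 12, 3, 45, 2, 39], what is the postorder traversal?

Tree insertion order: [14, 17, 42, 15, 12, 3, 45, 2, 39]
Tree (level-order array): [14, 12, 17, 3, None, 15, 42, 2, None, None, None, 39, 45]
Postorder traversal: [2, 3, 12, 15, 39, 45, 42, 17, 14]


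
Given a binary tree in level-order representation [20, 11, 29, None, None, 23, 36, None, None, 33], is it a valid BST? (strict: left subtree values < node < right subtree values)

Level-order array: [20, 11, 29, None, None, 23, 36, None, None, 33]
Validate using subtree bounds (lo, hi): at each node, require lo < value < hi,
then recurse left with hi=value and right with lo=value.
Preorder trace (stopping at first violation):
  at node 20 with bounds (-inf, +inf): OK
  at node 11 with bounds (-inf, 20): OK
  at node 29 with bounds (20, +inf): OK
  at node 23 with bounds (20, 29): OK
  at node 36 with bounds (29, +inf): OK
  at node 33 with bounds (29, 36): OK
No violation found at any node.
Result: Valid BST


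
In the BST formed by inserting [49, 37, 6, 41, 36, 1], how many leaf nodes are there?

Tree built from: [49, 37, 6, 41, 36, 1]
Tree (level-order array): [49, 37, None, 6, 41, 1, 36]
Rule: A leaf has 0 children.
Per-node child counts:
  node 49: 1 child(ren)
  node 37: 2 child(ren)
  node 6: 2 child(ren)
  node 1: 0 child(ren)
  node 36: 0 child(ren)
  node 41: 0 child(ren)
Matching nodes: [1, 36, 41]
Count of leaf nodes: 3


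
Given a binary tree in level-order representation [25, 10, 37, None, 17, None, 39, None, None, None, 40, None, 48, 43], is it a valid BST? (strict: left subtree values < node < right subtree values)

Level-order array: [25, 10, 37, None, 17, None, 39, None, None, None, 40, None, 48, 43]
Validate using subtree bounds (lo, hi): at each node, require lo < value < hi,
then recurse left with hi=value and right with lo=value.
Preorder trace (stopping at first violation):
  at node 25 with bounds (-inf, +inf): OK
  at node 10 with bounds (-inf, 25): OK
  at node 17 with bounds (10, 25): OK
  at node 37 with bounds (25, +inf): OK
  at node 39 with bounds (37, +inf): OK
  at node 40 with bounds (39, +inf): OK
  at node 48 with bounds (40, +inf): OK
  at node 43 with bounds (40, 48): OK
No violation found at any node.
Result: Valid BST


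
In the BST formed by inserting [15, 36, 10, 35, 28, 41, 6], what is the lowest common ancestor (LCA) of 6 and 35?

Tree insertion order: [15, 36, 10, 35, 28, 41, 6]
Tree (level-order array): [15, 10, 36, 6, None, 35, 41, None, None, 28]
In a BST, the LCA of p=6, q=35 is the first node v on the
root-to-leaf path with p <= v <= q (go left if both < v, right if both > v).
Walk from root:
  at 15: 6 <= 15 <= 35, this is the LCA
LCA = 15


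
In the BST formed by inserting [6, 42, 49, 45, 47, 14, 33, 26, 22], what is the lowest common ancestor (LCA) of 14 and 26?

Tree insertion order: [6, 42, 49, 45, 47, 14, 33, 26, 22]
Tree (level-order array): [6, None, 42, 14, 49, None, 33, 45, None, 26, None, None, 47, 22]
In a BST, the LCA of p=14, q=26 is the first node v on the
root-to-leaf path with p <= v <= q (go left if both < v, right if both > v).
Walk from root:
  at 6: both 14 and 26 > 6, go right
  at 42: both 14 and 26 < 42, go left
  at 14: 14 <= 14 <= 26, this is the LCA
LCA = 14


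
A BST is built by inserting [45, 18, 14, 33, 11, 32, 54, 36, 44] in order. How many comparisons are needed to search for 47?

Search path for 47: 45 -> 54
Found: False
Comparisons: 2


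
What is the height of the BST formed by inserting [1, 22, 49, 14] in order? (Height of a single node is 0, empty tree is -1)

Insertion order: [1, 22, 49, 14]
Tree (level-order array): [1, None, 22, 14, 49]
Compute height bottom-up (empty subtree = -1):
  height(14) = 1 + max(-1, -1) = 0
  height(49) = 1 + max(-1, -1) = 0
  height(22) = 1 + max(0, 0) = 1
  height(1) = 1 + max(-1, 1) = 2
Height = 2


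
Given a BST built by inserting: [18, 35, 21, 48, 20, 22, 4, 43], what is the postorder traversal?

Tree insertion order: [18, 35, 21, 48, 20, 22, 4, 43]
Tree (level-order array): [18, 4, 35, None, None, 21, 48, 20, 22, 43]
Postorder traversal: [4, 20, 22, 21, 43, 48, 35, 18]


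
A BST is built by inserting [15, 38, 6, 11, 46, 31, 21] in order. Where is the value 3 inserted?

Starting tree (level order): [15, 6, 38, None, 11, 31, 46, None, None, 21]
Insertion path: 15 -> 6
Result: insert 3 as left child of 6
Final tree (level order): [15, 6, 38, 3, 11, 31, 46, None, None, None, None, 21]


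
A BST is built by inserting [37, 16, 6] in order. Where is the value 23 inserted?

Starting tree (level order): [37, 16, None, 6]
Insertion path: 37 -> 16
Result: insert 23 as right child of 16
Final tree (level order): [37, 16, None, 6, 23]


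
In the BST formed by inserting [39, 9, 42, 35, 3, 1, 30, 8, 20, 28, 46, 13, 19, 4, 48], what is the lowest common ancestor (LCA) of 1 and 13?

Tree insertion order: [39, 9, 42, 35, 3, 1, 30, 8, 20, 28, 46, 13, 19, 4, 48]
Tree (level-order array): [39, 9, 42, 3, 35, None, 46, 1, 8, 30, None, None, 48, None, None, 4, None, 20, None, None, None, None, None, 13, 28, None, 19]
In a BST, the LCA of p=1, q=13 is the first node v on the
root-to-leaf path with p <= v <= q (go left if both < v, right if both > v).
Walk from root:
  at 39: both 1 and 13 < 39, go left
  at 9: 1 <= 9 <= 13, this is the LCA
LCA = 9


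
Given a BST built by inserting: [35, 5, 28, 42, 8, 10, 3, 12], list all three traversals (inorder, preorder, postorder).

Tree insertion order: [35, 5, 28, 42, 8, 10, 3, 12]
Tree (level-order array): [35, 5, 42, 3, 28, None, None, None, None, 8, None, None, 10, None, 12]
Inorder (L, root, R): [3, 5, 8, 10, 12, 28, 35, 42]
Preorder (root, L, R): [35, 5, 3, 28, 8, 10, 12, 42]
Postorder (L, R, root): [3, 12, 10, 8, 28, 5, 42, 35]


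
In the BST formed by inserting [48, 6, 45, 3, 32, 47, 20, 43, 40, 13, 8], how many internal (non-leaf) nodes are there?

Tree built from: [48, 6, 45, 3, 32, 47, 20, 43, 40, 13, 8]
Tree (level-order array): [48, 6, None, 3, 45, None, None, 32, 47, 20, 43, None, None, 13, None, 40, None, 8]
Rule: An internal node has at least one child.
Per-node child counts:
  node 48: 1 child(ren)
  node 6: 2 child(ren)
  node 3: 0 child(ren)
  node 45: 2 child(ren)
  node 32: 2 child(ren)
  node 20: 1 child(ren)
  node 13: 1 child(ren)
  node 8: 0 child(ren)
  node 43: 1 child(ren)
  node 40: 0 child(ren)
  node 47: 0 child(ren)
Matching nodes: [48, 6, 45, 32, 20, 13, 43]
Count of internal (non-leaf) nodes: 7


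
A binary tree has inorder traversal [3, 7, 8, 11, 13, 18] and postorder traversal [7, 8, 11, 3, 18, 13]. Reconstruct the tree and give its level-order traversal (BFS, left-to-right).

Inorder:   [3, 7, 8, 11, 13, 18]
Postorder: [7, 8, 11, 3, 18, 13]
Algorithm: postorder visits root last, so walk postorder right-to-left;
each value is the root of the current inorder slice — split it at that
value, recurse on the right subtree first, then the left.
Recursive splits:
  root=13; inorder splits into left=[3, 7, 8, 11], right=[18]
  root=18; inorder splits into left=[], right=[]
  root=3; inorder splits into left=[], right=[7, 8, 11]
  root=11; inorder splits into left=[7, 8], right=[]
  root=8; inorder splits into left=[7], right=[]
  root=7; inorder splits into left=[], right=[]
Reconstructed level-order: [13, 3, 18, 11, 8, 7]


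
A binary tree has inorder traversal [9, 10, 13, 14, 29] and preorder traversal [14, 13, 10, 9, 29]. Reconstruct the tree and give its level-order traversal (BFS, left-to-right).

Inorder:  [9, 10, 13, 14, 29]
Preorder: [14, 13, 10, 9, 29]
Algorithm: preorder visits root first, so consume preorder in order;
for each root, split the current inorder slice at that value into
left-subtree inorder and right-subtree inorder, then recurse.
Recursive splits:
  root=14; inorder splits into left=[9, 10, 13], right=[29]
  root=13; inorder splits into left=[9, 10], right=[]
  root=10; inorder splits into left=[9], right=[]
  root=9; inorder splits into left=[], right=[]
  root=29; inorder splits into left=[], right=[]
Reconstructed level-order: [14, 13, 29, 10, 9]


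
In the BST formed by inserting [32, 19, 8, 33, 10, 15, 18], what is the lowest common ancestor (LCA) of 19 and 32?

Tree insertion order: [32, 19, 8, 33, 10, 15, 18]
Tree (level-order array): [32, 19, 33, 8, None, None, None, None, 10, None, 15, None, 18]
In a BST, the LCA of p=19, q=32 is the first node v on the
root-to-leaf path with p <= v <= q (go left if both < v, right if both > v).
Walk from root:
  at 32: 19 <= 32 <= 32, this is the LCA
LCA = 32


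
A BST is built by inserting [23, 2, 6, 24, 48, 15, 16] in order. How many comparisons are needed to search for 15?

Search path for 15: 23 -> 2 -> 6 -> 15
Found: True
Comparisons: 4


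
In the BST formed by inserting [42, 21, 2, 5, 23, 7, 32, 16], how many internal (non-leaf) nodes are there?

Tree built from: [42, 21, 2, 5, 23, 7, 32, 16]
Tree (level-order array): [42, 21, None, 2, 23, None, 5, None, 32, None, 7, None, None, None, 16]
Rule: An internal node has at least one child.
Per-node child counts:
  node 42: 1 child(ren)
  node 21: 2 child(ren)
  node 2: 1 child(ren)
  node 5: 1 child(ren)
  node 7: 1 child(ren)
  node 16: 0 child(ren)
  node 23: 1 child(ren)
  node 32: 0 child(ren)
Matching nodes: [42, 21, 2, 5, 7, 23]
Count of internal (non-leaf) nodes: 6


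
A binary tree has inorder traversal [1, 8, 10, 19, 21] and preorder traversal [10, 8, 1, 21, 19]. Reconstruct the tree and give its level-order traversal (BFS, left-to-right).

Inorder:  [1, 8, 10, 19, 21]
Preorder: [10, 8, 1, 21, 19]
Algorithm: preorder visits root first, so consume preorder in order;
for each root, split the current inorder slice at that value into
left-subtree inorder and right-subtree inorder, then recurse.
Recursive splits:
  root=10; inorder splits into left=[1, 8], right=[19, 21]
  root=8; inorder splits into left=[1], right=[]
  root=1; inorder splits into left=[], right=[]
  root=21; inorder splits into left=[19], right=[]
  root=19; inorder splits into left=[], right=[]
Reconstructed level-order: [10, 8, 21, 1, 19]
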